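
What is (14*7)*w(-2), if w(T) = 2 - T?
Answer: 392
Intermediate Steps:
(14*7)*w(-2) = (14*7)*(2 - 1*(-2)) = 98*(2 + 2) = 98*4 = 392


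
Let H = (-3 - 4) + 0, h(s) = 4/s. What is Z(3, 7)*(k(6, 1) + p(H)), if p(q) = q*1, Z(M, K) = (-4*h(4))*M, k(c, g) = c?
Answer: 12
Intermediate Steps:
Z(M, K) = -4*M (Z(M, K) = (-16/4)*M = (-4*1)*M = -4*M)
H = -7 (H = -7 + 0 = -7)
p(q) = q
Z(3, 7)*(k(6, 1) + p(H)) = (-4*3)*(6 - 7) = -12*(-1) = 12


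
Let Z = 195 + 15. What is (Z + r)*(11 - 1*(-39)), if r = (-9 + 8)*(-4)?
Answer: 10700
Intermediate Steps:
Z = 210
r = 4 (r = -1*(-4) = 4)
(Z + r)*(11 - 1*(-39)) = (210 + 4)*(11 - 1*(-39)) = 214*(11 + 39) = 214*50 = 10700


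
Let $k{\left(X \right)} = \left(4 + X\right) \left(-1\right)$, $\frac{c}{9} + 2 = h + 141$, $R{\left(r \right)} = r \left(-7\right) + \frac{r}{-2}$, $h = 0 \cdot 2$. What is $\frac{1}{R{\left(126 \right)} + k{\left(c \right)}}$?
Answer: $- \frac{1}{2200} \approx -0.00045455$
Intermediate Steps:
$h = 0$
$R{\left(r \right)} = - \frac{15 r}{2}$ ($R{\left(r \right)} = - 7 r + r \left(- \frac{1}{2}\right) = - 7 r - \frac{r}{2} = - \frac{15 r}{2}$)
$c = 1251$ ($c = -18 + 9 \left(0 + 141\right) = -18 + 9 \cdot 141 = -18 + 1269 = 1251$)
$k{\left(X \right)} = -4 - X$
$\frac{1}{R{\left(126 \right)} + k{\left(c \right)}} = \frac{1}{\left(- \frac{15}{2}\right) 126 - 1255} = \frac{1}{-945 - 1255} = \frac{1}{-2200} = - \frac{1}{2200}$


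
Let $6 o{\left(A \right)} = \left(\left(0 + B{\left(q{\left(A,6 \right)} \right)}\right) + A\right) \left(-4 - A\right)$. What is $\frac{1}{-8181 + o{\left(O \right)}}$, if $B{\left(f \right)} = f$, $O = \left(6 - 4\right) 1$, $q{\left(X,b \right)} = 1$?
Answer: $- \frac{1}{8184} \approx -0.00012219$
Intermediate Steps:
$O = 2$ ($O = 2 \cdot 1 = 2$)
$o{\left(A \right)} = \frac{\left(1 + A\right) \left(-4 - A\right)}{6}$ ($o{\left(A \right)} = \frac{\left(\left(0 + 1\right) + A\right) \left(-4 - A\right)}{6} = \frac{\left(1 + A\right) \left(-4 - A\right)}{6}$)
$\frac{1}{-8181 + o{\left(O \right)}} = \frac{1}{-8181 - \left(\frac{7}{3} + \frac{2}{3}\right)} = \frac{1}{-8181 - 3} = \frac{1}{-8184} = - \frac{1}{8184}$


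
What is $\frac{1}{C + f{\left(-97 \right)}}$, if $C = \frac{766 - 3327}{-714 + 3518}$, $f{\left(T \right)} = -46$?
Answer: $- \frac{2804}{131545} \approx -0.021316$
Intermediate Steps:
$C = - \frac{2561}{2804} \approx -0.91334$
$\frac{1}{C + f{\left(-97 \right)}} = \frac{1}{- \frac{2561}{2804} - 46} = \frac{1}{- \frac{131545}{2804}} = - \frac{2804}{131545}$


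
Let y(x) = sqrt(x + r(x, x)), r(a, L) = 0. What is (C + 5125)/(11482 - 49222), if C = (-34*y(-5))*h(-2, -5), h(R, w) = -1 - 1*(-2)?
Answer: -1025/7548 + I*sqrt(5)/1110 ≈ -0.1358 + 0.0020145*I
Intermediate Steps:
h(R, w) = 1 (h(R, w) = -1 + 2 = 1)
y(x) = sqrt(x) (y(x) = sqrt(x + 0) = sqrt(x))
C = -34*I*sqrt(5) (C = -34*I*sqrt(5)*1 = -34*I*sqrt(5) ≈ -76.026*I)
(C + 5125)/(11482 - 49222) = (-34*I*sqrt(5) + 5125)/(11482 - 49222) = (5125 - 34*I*sqrt(5))/(-37740) = (5125 - 34*I*sqrt(5))*(-1/37740) = -1025/7548 + I*sqrt(5)/1110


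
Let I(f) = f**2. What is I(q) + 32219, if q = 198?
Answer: 71423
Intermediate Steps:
I(q) + 32219 = 198**2 + 32219 = 39204 + 32219 = 71423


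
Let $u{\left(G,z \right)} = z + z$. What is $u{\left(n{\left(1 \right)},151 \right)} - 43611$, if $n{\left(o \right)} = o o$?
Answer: $-43309$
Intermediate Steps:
$n{\left(o \right)} = o^{2}$
$u{\left(G,z \right)} = 2 z$
$u{\left(n{\left(1 \right)},151 \right)} - 43611 = 2 \cdot 151 - 43611 = 302 - 43611 = -43309$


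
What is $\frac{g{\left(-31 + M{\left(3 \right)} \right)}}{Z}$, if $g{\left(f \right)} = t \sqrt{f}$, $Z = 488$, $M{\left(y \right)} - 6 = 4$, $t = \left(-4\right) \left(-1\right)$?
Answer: $\frac{i \sqrt{21}}{122} \approx 0.037562 i$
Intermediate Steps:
$t = 4$
$M{\left(y \right)} = 10$ ($M{\left(y \right)} = 6 + 4 = 10$)
$g{\left(f \right)} = 4 \sqrt{f}$
$\frac{g{\left(-31 + M{\left(3 \right)} \right)}}{Z} = \frac{4 \sqrt{-31 + 10}}{488} = 4 \sqrt{-21} \cdot \frac{1}{488} = 4 i \sqrt{21} \cdot \frac{1}{488} = \frac{i \sqrt{21}}{122}$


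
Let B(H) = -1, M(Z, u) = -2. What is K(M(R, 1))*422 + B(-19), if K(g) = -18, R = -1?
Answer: -7597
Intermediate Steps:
K(M(R, 1))*422 + B(-19) = -18*422 - 1 = -7596 - 1 = -7597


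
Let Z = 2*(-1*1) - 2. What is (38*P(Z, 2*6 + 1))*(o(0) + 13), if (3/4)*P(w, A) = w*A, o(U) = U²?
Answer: -102752/3 ≈ -34251.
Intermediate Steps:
Z = -4 (Z = 2*(-1) - 2 = -2 - 2 = -4)
P(w, A) = 4*A*w/3 (P(w, A) = 4*(w*A)/3 = 4*(A*w)/3 = 4*A*w/3)
(38*P(Z, 2*6 + 1))*(o(0) + 13) = (38*((4/3)*(2*6 + 1)*(-4)))*(0² + 13) = (38*((4/3)*(12 + 1)*(-4)))*(0 + 13) = (38*((4/3)*13*(-4)))*13 = (38*(-208/3))*13 = -7904/3*13 = -102752/3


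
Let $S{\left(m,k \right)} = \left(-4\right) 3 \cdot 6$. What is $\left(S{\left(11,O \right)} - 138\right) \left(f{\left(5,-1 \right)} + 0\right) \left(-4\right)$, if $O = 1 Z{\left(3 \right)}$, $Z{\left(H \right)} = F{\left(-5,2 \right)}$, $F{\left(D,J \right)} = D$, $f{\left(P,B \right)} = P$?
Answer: $4200$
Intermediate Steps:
$Z{\left(H \right)} = -5$
$O = -5$ ($O = 1 \left(-5\right) = -5$)
$S{\left(m,k \right)} = -72$ ($S{\left(m,k \right)} = \left(-12\right) 6 = -72$)
$\left(S{\left(11,O \right)} - 138\right) \left(f{\left(5,-1 \right)} + 0\right) \left(-4\right) = \left(-72 - 138\right) \left(5 + 0\right) \left(-4\right) = - 210 \cdot 5 \left(-4\right) = \left(-210\right) \left(-20\right) = 4200$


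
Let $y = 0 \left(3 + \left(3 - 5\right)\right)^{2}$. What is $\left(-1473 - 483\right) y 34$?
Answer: $0$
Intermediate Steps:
$y = 0$ ($y = 0 \left(3 - 2\right)^{2} = 0 \cdot 1^{2} = 0 \cdot 1 = 0$)
$\left(-1473 - 483\right) y 34 = \left(-1473 - 483\right) 0 \cdot 34 = \left(-1956\right) 0 = 0$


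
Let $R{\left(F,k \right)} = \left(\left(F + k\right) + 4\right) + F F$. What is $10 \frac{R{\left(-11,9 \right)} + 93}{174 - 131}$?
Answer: $\frac{2160}{43} \approx 50.233$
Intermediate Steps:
$R{\left(F,k \right)} = 4 + F + k + F^{2}$ ($R{\left(F,k \right)} = \left(4 + F + k\right) + F^{2} = 4 + F + k + F^{2}$)
$10 \frac{R{\left(-11,9 \right)} + 93}{174 - 131} = 10 \frac{\left(4 - 11 + 9 + \left(-11\right)^{2}\right) + 93}{174 - 131} = 10 \frac{\left(4 - 11 + 9 + 121\right) + 93}{43} = 10 \left(123 + 93\right) \frac{1}{43} = 10 \cdot 216 \cdot \frac{1}{43} = 10 \cdot \frac{216}{43} = \frac{2160}{43}$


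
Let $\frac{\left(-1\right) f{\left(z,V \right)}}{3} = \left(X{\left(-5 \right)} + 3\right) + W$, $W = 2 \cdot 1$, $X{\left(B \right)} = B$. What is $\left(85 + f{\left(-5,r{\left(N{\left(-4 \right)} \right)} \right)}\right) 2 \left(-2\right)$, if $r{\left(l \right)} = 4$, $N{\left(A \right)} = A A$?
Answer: $-340$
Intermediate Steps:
$N{\left(A \right)} = A^{2}$
$W = 2$
$f{\left(z,V \right)} = 0$ ($f{\left(z,V \right)} = - 3 \left(\left(-5 + 3\right) + 2\right) = - 3 \left(-2 + 2\right) = \left(-3\right) 0 = 0$)
$\left(85 + f{\left(-5,r{\left(N{\left(-4 \right)} \right)} \right)}\right) 2 \left(-2\right) = \left(85 + 0\right) 2 \left(-2\right) = 85 \left(-4\right) = -340$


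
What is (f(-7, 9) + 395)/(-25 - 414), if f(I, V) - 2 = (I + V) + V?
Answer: -408/439 ≈ -0.92939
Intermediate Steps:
f(I, V) = 2 + I + 2*V (f(I, V) = 2 + ((I + V) + V) = 2 + (I + 2*V) = 2 + I + 2*V)
(f(-7, 9) + 395)/(-25 - 414) = ((2 - 7 + 2*9) + 395)/(-25 - 414) = ((2 - 7 + 18) + 395)/(-439) = (13 + 395)*(-1/439) = 408*(-1/439) = -408/439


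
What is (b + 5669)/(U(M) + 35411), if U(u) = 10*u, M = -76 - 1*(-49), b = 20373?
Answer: 26042/35141 ≈ 0.74107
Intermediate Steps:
M = -27 (M = -76 + 49 = -27)
(b + 5669)/(U(M) + 35411) = (20373 + 5669)/(10*(-27) + 35411) = 26042/(-270 + 35411) = 26042/35141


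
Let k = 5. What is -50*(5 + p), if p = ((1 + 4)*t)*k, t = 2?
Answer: -2750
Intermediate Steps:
p = 50 (p = ((1 + 4)*2)*5 = (5*2)*5 = 10*5 = 50)
-50*(5 + p) = -50*(5 + 50) = -50*55 = -2750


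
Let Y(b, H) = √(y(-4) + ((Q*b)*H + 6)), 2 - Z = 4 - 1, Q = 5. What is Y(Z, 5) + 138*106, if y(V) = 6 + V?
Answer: 14628 + I*√17 ≈ 14628.0 + 4.1231*I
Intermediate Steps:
Z = -1 (Z = 2 - (4 - 1) = 2 - 1*3 = 2 - 3 = -1)
Y(b, H) = √(8 + 5*H*b) (Y(b, H) = √((6 - 4) + ((5*b)*H + 6)) = √(2 + (5*H*b + 6)) = √(2 + (6 + 5*H*b)) = √(8 + 5*H*b))
Y(Z, 5) + 138*106 = √(8 + 5*5*(-1)) + 138*106 = √(8 - 25) + 14628 = √(-17) + 14628 = I*√17 + 14628 = 14628 + I*√17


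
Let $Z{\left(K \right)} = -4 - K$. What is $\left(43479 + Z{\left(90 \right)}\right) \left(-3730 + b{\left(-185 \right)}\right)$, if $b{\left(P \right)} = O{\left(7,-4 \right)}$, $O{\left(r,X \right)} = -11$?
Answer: $-162303285$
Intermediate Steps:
$b{\left(P \right)} = -11$
$\left(43479 + Z{\left(90 \right)}\right) \left(-3730 + b{\left(-185 \right)}\right) = \left(43479 - 94\right) \left(-3730 - 11\right) = \left(43479 - 94\right) \left(-3741\right) = 43385 \left(-3741\right) = -162303285$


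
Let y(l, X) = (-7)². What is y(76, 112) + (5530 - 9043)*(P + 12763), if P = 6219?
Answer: -66683717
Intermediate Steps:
y(l, X) = 49
y(76, 112) + (5530 - 9043)*(P + 12763) = 49 + (5530 - 9043)*(6219 + 12763) = 49 - 3513*18982 = 49 - 66683766 = -66683717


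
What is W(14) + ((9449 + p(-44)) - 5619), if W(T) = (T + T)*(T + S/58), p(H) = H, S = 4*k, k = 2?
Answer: 121274/29 ≈ 4181.9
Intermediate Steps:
S = 8 (S = 4*2 = 8)
W(T) = 2*T*(4/29 + T) (W(T) = (T + T)*(T + 8/58) = (2*T)*(T + 8*(1/58)) = (2*T)*(T + 4/29) = (2*T)*(4/29 + T) = 2*T*(4/29 + T))
W(14) + ((9449 + p(-44)) - 5619) = (2/29)*14*(4 + 29*14) + ((9449 - 44) - 5619) = (2/29)*14*(4 + 406) + (9405 - 5619) = (2/29)*14*410 + 3786 = 11480/29 + 3786 = 121274/29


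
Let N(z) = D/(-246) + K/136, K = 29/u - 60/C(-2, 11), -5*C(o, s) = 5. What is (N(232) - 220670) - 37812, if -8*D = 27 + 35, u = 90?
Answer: -129716368481/501840 ≈ -2.5848e+5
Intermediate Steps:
C(o, s) = -1 (C(o, s) = -1/5*5 = -1)
D = -31/4 (D = -(27 + 35)/8 = -1/8*62 = -31/4 ≈ -7.7500)
K = 5429/90 (K = 29/90 - 60/(-1) = 29*(1/90) - 60*(-1) = 29/90 + 60 = 5429/90 ≈ 60.322)
N(z) = 238399/501840 (N(z) = -31/4/(-246) + (5429/90)/136 = -31/4*(-1/246) + (5429/90)*(1/136) = 31/984 + 5429/12240 = 238399/501840)
(N(232) - 220670) - 37812 = (238399/501840 - 220670) - 37812 = -110740794401/501840 - 37812 = -129716368481/501840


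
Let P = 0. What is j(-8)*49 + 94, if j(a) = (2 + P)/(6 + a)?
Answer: 45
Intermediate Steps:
j(a) = 2/(6 + a) (j(a) = (2 + 0)/(6 + a) = 2/(6 + a))
j(-8)*49 + 94 = (2/(6 - 8))*49 + 94 = (2/(-2))*49 + 94 = (2*(-1/2))*49 + 94 = -1*49 + 94 = -49 + 94 = 45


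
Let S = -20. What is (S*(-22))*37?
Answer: 16280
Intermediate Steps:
(S*(-22))*37 = -20*(-22)*37 = 440*37 = 16280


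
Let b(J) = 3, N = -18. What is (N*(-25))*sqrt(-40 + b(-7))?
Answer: 450*I*sqrt(37) ≈ 2737.2*I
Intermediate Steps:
(N*(-25))*sqrt(-40 + b(-7)) = (-18*(-25))*sqrt(-40 + 3) = 450*sqrt(-37) = 450*(I*sqrt(37)) = 450*I*sqrt(37)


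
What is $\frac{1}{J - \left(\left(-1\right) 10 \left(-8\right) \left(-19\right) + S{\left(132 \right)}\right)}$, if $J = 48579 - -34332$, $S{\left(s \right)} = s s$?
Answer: $\frac{1}{67007} \approx 1.4924 \cdot 10^{-5}$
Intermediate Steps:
$S{\left(s \right)} = s^{2}$
$J = 82911$ ($J = 48579 + 34332 = 82911$)
$\frac{1}{J - \left(\left(-1\right) 10 \left(-8\right) \left(-19\right) + S{\left(132 \right)}\right)} = \frac{1}{82911 - \left(17424 - 10 \left(-8\right) \left(-19\right)\right)} = \frac{1}{82911 - 15904} = \frac{1}{67007}$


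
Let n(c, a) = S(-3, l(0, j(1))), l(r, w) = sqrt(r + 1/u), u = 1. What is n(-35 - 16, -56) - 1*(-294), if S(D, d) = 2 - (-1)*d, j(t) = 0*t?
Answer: 297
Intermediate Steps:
j(t) = 0
l(r, w) = sqrt(1 + r) (l(r, w) = sqrt(r + 1/1) = sqrt(r + 1) = sqrt(1 + r))
S(D, d) = 2 + d
n(c, a) = 3 (n(c, a) = 2 + sqrt(1 + 0) = 2 + sqrt(1) = 2 + 1 = 3)
n(-35 - 16, -56) - 1*(-294) = 3 - 1*(-294) = 3 + 294 = 297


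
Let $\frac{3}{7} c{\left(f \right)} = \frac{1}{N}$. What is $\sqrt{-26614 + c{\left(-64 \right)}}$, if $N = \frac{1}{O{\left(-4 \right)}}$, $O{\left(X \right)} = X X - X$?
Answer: $\frac{i \sqrt{239106}}{3} \approx 162.99 i$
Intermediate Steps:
$O{\left(X \right)} = X^{2} - X$
$N = \frac{1}{20}$ ($N = \frac{1}{\left(-4\right) \left(-1 - 4\right)} = \frac{1}{\left(-4\right) \left(-5\right)} = \frac{1}{20} \approx 0.05$)
$c{\left(f \right)} = \frac{140}{3}$ ($c{\left(f \right)} = \frac{7 \frac{1}{\frac{1}{20}}}{3} = \frac{7}{3} \cdot 20 = \frac{140}{3}$)
$\sqrt{-26614 + c{\left(-64 \right)}} = \sqrt{-26614 + \frac{140}{3}} = \sqrt{- \frac{79702}{3}} = \frac{i \sqrt{239106}}{3}$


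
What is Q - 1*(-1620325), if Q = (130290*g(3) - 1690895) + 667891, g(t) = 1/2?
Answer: 662466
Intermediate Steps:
g(t) = ½
Q = -957859 (Q = (130290*(½) - 1690895) + 667891 = (65145 - 1690895) + 667891 = -1625750 + 667891 = -957859)
Q - 1*(-1620325) = -957859 - 1*(-1620325) = -957859 + 1620325 = 662466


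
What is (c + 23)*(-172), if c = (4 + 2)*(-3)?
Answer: -860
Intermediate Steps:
c = -18 (c = 6*(-3) = -18)
(c + 23)*(-172) = (-18 + 23)*(-172) = 5*(-172) = -860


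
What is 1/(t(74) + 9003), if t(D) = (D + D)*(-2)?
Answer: 1/8707 ≈ 0.00011485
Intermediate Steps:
t(D) = -4*D (t(D) = (2*D)*(-2) = -4*D)
1/(t(74) + 9003) = 1/(-4*74 + 9003) = 1/(-296 + 9003) = 1/8707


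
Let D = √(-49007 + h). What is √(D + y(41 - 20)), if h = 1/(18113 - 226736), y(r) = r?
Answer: √(913994678709 + 208623*I*√2132958915422526)/208623 ≈ 11.031 + 10.034*I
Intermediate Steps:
h = -1/208623 (h = 1/(-208623) = -1/208623 ≈ -4.7933e-6)
D = I*√2132958915422526/208623 (D = √(-49007 - 1/208623) = √(-10223987362/208623) = I*√2132958915422526/208623 ≈ 221.38*I)
√(D + y(41 - 20)) = √(I*√2132958915422526/208623 + (41 - 20)) = √(I*√2132958915422526/208623 + 21) = √(21 + I*√2132958915422526/208623)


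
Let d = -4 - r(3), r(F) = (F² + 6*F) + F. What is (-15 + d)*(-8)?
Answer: 392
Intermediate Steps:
r(F) = F² + 7*F
d = -34 (d = -4 - 3*(7 + 3) = -4 - 3*10 = -4 - 1*30 = -4 - 30 = -34)
(-15 + d)*(-8) = (-15 - 34)*(-8) = -49*(-8) = 392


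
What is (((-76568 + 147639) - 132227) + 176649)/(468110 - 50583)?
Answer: 115493/417527 ≈ 0.27661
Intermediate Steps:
(((-76568 + 147639) - 132227) + 176649)/(468110 - 50583) = ((71071 - 132227) + 176649)/417527 = (-61156 + 176649)*(1/417527) = 115493*(1/417527) = 115493/417527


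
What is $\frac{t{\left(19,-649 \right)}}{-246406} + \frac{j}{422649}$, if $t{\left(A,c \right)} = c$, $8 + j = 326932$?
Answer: $\frac{80830334345}{104143249494} \approx 0.77615$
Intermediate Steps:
$j = 326924$ ($j = -8 + 326932 = 326924$)
$\frac{t{\left(19,-649 \right)}}{-246406} + \frac{j}{422649} = - \frac{649}{-246406} + \frac{326924}{422649} = \left(-649\right) \left(- \frac{1}{246406}\right) + 326924 \cdot \frac{1}{422649} = \frac{649}{246406} + \frac{326924}{422649} = \frac{80830334345}{104143249494}$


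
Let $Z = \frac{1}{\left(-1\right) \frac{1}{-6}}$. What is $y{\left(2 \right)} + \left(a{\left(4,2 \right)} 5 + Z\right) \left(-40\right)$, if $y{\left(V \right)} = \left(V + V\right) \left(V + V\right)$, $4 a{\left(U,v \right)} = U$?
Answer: $-424$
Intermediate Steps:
$a{\left(U,v \right)} = \frac{U}{4}$
$Z = 6$ ($Z = \frac{1}{\left(-1\right) \left(- \frac{1}{6}\right)} = \frac{1}{\frac{1}{6}} = 6$)
$y{\left(V \right)} = 4 V^{2}$ ($y{\left(V \right)} = 2 V 2 V = 4 V^{2}$)
$y{\left(2 \right)} + \left(a{\left(4,2 \right)} 5 + Z\right) \left(-40\right) = 4 \cdot 2^{2} + \left(\frac{1}{4} \cdot 4 \cdot 5 + 6\right) \left(-40\right) = 4 \cdot 4 + \left(1 \cdot 5 + 6\right) \left(-40\right) = 16 + \left(5 + 6\right) \left(-40\right) = 16 + 11 \left(-40\right) = 16 - 440 = -424$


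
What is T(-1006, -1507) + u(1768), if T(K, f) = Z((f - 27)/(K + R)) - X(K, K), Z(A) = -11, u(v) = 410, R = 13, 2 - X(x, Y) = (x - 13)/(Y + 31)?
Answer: 388094/975 ≈ 398.04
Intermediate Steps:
X(x, Y) = 2 - (-13 + x)/(31 + Y) (X(x, Y) = 2 - (x - 13)/(Y + 31) = 2 - (-13 + x)/(31 + Y))
T(K, f) = -11 - (75 + K)/(31 + K) (T(K, f) = -11 - (75 - K + 2*K)/(31 + K) = -11 - (75 + K)/(31 + K))
T(-1006, -1507) + u(1768) = 4*(-104 - 3*(-1006))/(31 - 1006) + 410 = 4*(-104 + 3018)/(-975) + 410 = 4*(-1/975)*2914 + 410 = -11656/975 + 410 = 388094/975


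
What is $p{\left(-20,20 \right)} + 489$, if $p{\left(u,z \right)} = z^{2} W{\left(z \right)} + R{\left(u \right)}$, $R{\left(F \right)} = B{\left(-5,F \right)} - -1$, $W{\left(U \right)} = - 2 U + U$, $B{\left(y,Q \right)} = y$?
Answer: $-7515$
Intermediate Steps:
$W{\left(U \right)} = - U$
$R{\left(F \right)} = -4$ ($R{\left(F \right)} = -5 - -1 = -5 + 1 = -4$)
$p{\left(u,z \right)} = -4 - z^{3}$ ($p{\left(u,z \right)} = z^{2} \left(- z\right) - 4 = - z^{3} - 4 = -4 - z^{3}$)
$p{\left(-20,20 \right)} + 489 = \left(-4 - 20^{3}\right) + 489 = \left(-4 - 8000\right) + 489 = -8004 + 489 = -7515$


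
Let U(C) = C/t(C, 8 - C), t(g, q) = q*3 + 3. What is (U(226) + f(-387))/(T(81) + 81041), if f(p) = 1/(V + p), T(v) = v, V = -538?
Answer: -209701/48849640350 ≈ -4.2928e-6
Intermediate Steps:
t(g, q) = 3 + 3*q (t(g, q) = 3*q + 3 = 3 + 3*q)
U(C) = C/(27 - 3*C) (U(C) = C/(3 + 3*(8 - C)) = C/(3 + (24 - 3*C)) = C/(27 - 3*C))
f(p) = 1/(-538 + p)
(U(226) + f(-387))/(T(81) + 81041) = (-1*226/(-27 + 3*226) + 1/(-538 - 387))/(81 + 81041) = (-1*226/(-27 + 678) + 1/(-925))/81122 = (-1*226/651 - 1/925)*(1/81122) = (-1*226*1/651 - 1/925)*(1/81122) = (-226/651 - 1/925)*(1/81122) = -209701/602175*1/81122 = -209701/48849640350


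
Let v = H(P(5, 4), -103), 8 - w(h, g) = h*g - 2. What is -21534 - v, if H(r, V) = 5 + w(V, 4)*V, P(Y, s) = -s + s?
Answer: 21927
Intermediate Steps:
w(h, g) = 10 - g*h (w(h, g) = 8 - (h*g - 2) = 8 - (g*h - 2) = 8 - (-2 + g*h) = 8 + (2 - g*h) = 10 - g*h)
P(Y, s) = 0
H(r, V) = 5 + V*(10 - 4*V) (H(r, V) = 5 + (10 - 1*4*V)*V = 5 + (10 - 4*V)*V = 5 + V*(10 - 4*V))
v = -43461 (v = 5 - 2*(-103)*(-5 + 2*(-103)) = 5 - 2*(-103)*(-5 - 206) = 5 - 2*(-103)*(-211) = 5 - 43466 = -43461)
-21534 - v = -21534 - 1*(-43461) = -21534 + 43461 = 21927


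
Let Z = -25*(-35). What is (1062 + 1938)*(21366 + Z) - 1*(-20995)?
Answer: 66743995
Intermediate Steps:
Z = 875
(1062 + 1938)*(21366 + Z) - 1*(-20995) = (1062 + 1938)*(21366 + 875) - 1*(-20995) = 3000*22241 + 20995 = 66723000 + 20995 = 66743995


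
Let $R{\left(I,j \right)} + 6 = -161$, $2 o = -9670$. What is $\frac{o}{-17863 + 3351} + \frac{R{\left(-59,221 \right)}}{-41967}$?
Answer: $\frac{205333949}{609025104} \approx 0.33715$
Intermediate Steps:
$o = -4835$ ($o = \frac{1}{2} \left(-9670\right) = -4835$)
$R{\left(I,j \right)} = -167$ ($R{\left(I,j \right)} = -6 - 161 = -167$)
$\frac{o}{-17863 + 3351} + \frac{R{\left(-59,221 \right)}}{-41967} = - \frac{4835}{-17863 + 3351} - \frac{167}{-41967} = - \frac{4835}{-14512} - - \frac{167}{41967} = \left(-4835\right) \left(- \frac{1}{14512}\right) + \frac{167}{41967} = \frac{4835}{14512} + \frac{167}{41967} = \frac{205333949}{609025104}$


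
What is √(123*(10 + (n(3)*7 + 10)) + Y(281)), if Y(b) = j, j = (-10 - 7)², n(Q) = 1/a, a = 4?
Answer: √11857/2 ≈ 54.445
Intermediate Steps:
n(Q) = ¼ (n(Q) = 1/4 = ¼)
j = 289 (j = (-17)² = 289)
Y(b) = 289
√(123*(10 + (n(3)*7 + 10)) + Y(281)) = √(123*(10 + ((¼)*7 + 10)) + 289) = √(123*(10 + (7/4 + 10)) + 289) = √(123*(10 + 47/4) + 289) = √(123*(87/4) + 289) = √(10701/4 + 289) = √(11857/4) = √11857/2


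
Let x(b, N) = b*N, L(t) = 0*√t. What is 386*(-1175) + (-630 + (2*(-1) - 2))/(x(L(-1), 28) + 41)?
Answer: -18596184/41 ≈ -4.5357e+5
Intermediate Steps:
L(t) = 0
x(b, N) = N*b
386*(-1175) + (-630 + (2*(-1) - 2))/(x(L(-1), 28) + 41) = 386*(-1175) + (-630 + (2*(-1) - 2))/(28*0 + 41) = -453550 + (-630 + (-2 - 2))/(0 + 41) = -453550 + (-630 - 4)/41 = -453550 - 634*1/41 = -453550 - 634/41 = -18596184/41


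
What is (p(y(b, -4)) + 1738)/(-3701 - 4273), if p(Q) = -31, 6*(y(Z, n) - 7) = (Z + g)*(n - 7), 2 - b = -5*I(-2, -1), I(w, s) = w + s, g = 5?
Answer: -569/2658 ≈ -0.21407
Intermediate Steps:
I(w, s) = s + w
b = -13 (b = 2 - (-5)*(-1 - 2) = 2 - (-5)*(-3) = 2 - 1*15 = 2 - 15 = -13)
y(Z, n) = 7 + (-7 + n)*(5 + Z)/6 (y(Z, n) = 7 + ((Z + 5)*(n - 7))/6 = 7 + ((5 + Z)*(-7 + n))/6 = 7 + ((-7 + n)*(5 + Z))/6 = 7 + (-7 + n)*(5 + Z)/6)
(p(y(b, -4)) + 1738)/(-3701 - 4273) = (-31 + 1738)/(-3701 - 4273) = 1707/(-7974) = 1707*(-1/7974) = -569/2658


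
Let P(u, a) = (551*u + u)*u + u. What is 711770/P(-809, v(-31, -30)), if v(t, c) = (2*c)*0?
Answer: 711770/361272703 ≈ 0.0019702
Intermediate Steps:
v(t, c) = 0
P(u, a) = u + 552*u² (P(u, a) = (552*u)*u + u = 552*u² + u = u + 552*u²)
711770/P(-809, v(-31, -30)) = 711770/((-809*(1 + 552*(-809)))) = 711770/((-809*(1 - 446568))) = 711770/((-809*(-446567))) = 711770/361272703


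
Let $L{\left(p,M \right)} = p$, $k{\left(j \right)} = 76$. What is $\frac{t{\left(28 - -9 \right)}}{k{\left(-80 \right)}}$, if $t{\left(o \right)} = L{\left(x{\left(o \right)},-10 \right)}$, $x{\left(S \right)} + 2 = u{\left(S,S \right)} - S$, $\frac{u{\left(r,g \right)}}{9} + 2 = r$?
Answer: $\frac{69}{19} \approx 3.6316$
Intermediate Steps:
$u{\left(r,g \right)} = -18 + 9 r$
$x{\left(S \right)} = -20 + 8 S$ ($x{\left(S \right)} = -2 + \left(\left(-18 + 9 S\right) - S\right) = -2 + \left(-18 + 8 S\right) = -20 + 8 S$)
$t{\left(o \right)} = -20 + 8 o$
$\frac{t{\left(28 - -9 \right)}}{k{\left(-80 \right)}} = \frac{-20 + 8 \left(28 - -9\right)}{76} = \left(-20 + 8 \left(28 + 9\right)\right) \frac{1}{76} = \left(-20 + 8 \cdot 37\right) \frac{1}{76} = \left(-20 + 296\right) \frac{1}{76} = 276 \cdot \frac{1}{76} = \frac{69}{19}$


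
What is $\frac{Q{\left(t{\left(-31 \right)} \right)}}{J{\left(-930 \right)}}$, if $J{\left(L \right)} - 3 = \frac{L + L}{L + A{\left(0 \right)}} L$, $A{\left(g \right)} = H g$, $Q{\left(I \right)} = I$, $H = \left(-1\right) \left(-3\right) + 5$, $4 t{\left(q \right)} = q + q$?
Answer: $\frac{31}{3714} \approx 0.0083468$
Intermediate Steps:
$t{\left(q \right)} = \frac{q}{2}$ ($t{\left(q \right)} = \frac{q + q}{4} = \frac{2 q}{4} = \frac{q}{2}$)
$H = 8$ ($H = 3 + 5 = 8$)
$A{\left(g \right)} = 8 g$
$J{\left(L \right)} = 3 + 2 L$ ($J{\left(L \right)} = 3 + \frac{L + L}{L + 8 \cdot 0} L = 3 + \frac{2 L}{L + 0} L = 3 + \frac{2 L}{L} L = 3 + 2 L$)
$\frac{Q{\left(t{\left(-31 \right)} \right)}}{J{\left(-930 \right)}} = \frac{\frac{1}{2} \left(-31\right)}{3 + 2 \left(-930\right)} = - \frac{31}{2 \left(3 - 1860\right)} = - \frac{31}{2 \left(-1857\right)} = \left(- \frac{31}{2}\right) \left(- \frac{1}{1857}\right) = \frac{31}{3714}$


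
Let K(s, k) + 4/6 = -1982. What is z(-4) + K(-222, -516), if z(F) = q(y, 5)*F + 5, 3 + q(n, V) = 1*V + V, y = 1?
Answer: -6017/3 ≈ -2005.7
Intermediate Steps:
q(n, V) = -3 + 2*V (q(n, V) = -3 + (1*V + V) = -3 + (V + V) = -3 + 2*V)
z(F) = 5 + 7*F (z(F) = (-3 + 2*5)*F + 5 = (-3 + 10)*F + 5 = 7*F + 5 = 5 + 7*F)
K(s, k) = -5948/3 (K(s, k) = -2/3 - 1982 = -5948/3)
z(-4) + K(-222, -516) = (5 + 7*(-4)) - 5948/3 = (5 - 28) - 5948/3 = -23 - 5948/3 = -6017/3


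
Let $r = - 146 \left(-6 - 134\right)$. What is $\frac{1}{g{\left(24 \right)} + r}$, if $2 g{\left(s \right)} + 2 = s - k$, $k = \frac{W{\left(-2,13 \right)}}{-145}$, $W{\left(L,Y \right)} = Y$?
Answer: $\frac{290}{5930803} \approx 4.8897 \cdot 10^{-5}$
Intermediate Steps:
$k = - \frac{13}{145}$ ($k = \frac{13}{-145} = 13 \left(- \frac{1}{145}\right) = - \frac{13}{145} \approx -0.089655$)
$r = 20440$ ($r = \left(-146\right) \left(-140\right) = 20440$)
$g{\left(s \right)} = - \frac{277}{290} + \frac{s}{2}$ ($g{\left(s \right)} = -1 + \frac{s - - \frac{13}{145}}{2} = -1 + \frac{s + \frac{13}{145}}{2} = -1 + \frac{\frac{13}{145} + s}{2} = -1 + \left(\frac{13}{290} + \frac{s}{2}\right) = - \frac{277}{290} + \frac{s}{2}$)
$\frac{1}{g{\left(24 \right)} + r} = \frac{1}{\left(- \frac{277}{290} + \frac{1}{2} \cdot 24\right) + 20440} = \frac{1}{\left(- \frac{277}{290} + 12\right) + 20440} = \frac{1}{\frac{3203}{290} + 20440} = \frac{1}{\frac{5930803}{290}} = \frac{290}{5930803}$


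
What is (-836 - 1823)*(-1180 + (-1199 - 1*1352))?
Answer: 9920729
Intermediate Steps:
(-836 - 1823)*(-1180 + (-1199 - 1*1352)) = -2659*(-1180 + (-1199 - 1352)) = -2659*(-1180 - 2551) = -2659*(-3731) = 9920729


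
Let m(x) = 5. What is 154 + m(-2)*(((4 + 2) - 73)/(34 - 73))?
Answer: 6341/39 ≈ 162.59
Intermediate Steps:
154 + m(-2)*(((4 + 2) - 73)/(34 - 73)) = 154 + 5*(((4 + 2) - 73)/(34 - 73)) = 154 + 5*((6 - 73)/(-39)) = 154 + 5*(-67*(-1/39)) = 154 + 5*(67/39) = 154 + 335/39 = 6341/39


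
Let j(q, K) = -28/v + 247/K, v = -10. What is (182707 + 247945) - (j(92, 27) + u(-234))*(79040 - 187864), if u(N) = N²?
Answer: 804667208572/135 ≈ 5.9605e+9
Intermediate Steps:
j(q, K) = 14/5 + 247/K (j(q, K) = -28/(-10) + 247/K = -28*(-⅒) + 247/K = 14/5 + 247/K)
(182707 + 247945) - (j(92, 27) + u(-234))*(79040 - 187864) = (182707 + 247945) - ((14/5 + 247/27) + (-234)²)*(79040 - 187864) = 430652 - ((14/5 + 247*(1/27)) + 54756)*(-108824) = 430652 - ((14/5 + 247/27) + 54756)*(-108824) = 430652 - (1613/135 + 54756)*(-108824) = 430652 - 7393673*(-108824)/135 = 430652 - 1*(-804609070552/135) = 430652 + 804609070552/135 = 804667208572/135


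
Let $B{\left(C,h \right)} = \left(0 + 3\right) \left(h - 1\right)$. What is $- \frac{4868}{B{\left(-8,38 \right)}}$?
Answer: $- \frac{4868}{111} \approx -43.856$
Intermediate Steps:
$B{\left(C,h \right)} = -3 + 3 h$ ($B{\left(C,h \right)} = 3 \left(-1 + h\right) = -3 + 3 h$)
$- \frac{4868}{B{\left(-8,38 \right)}} = - \frac{4868}{-3 + 3 \cdot 38} = - \frac{4868}{-3 + 114} = - \frac{4868}{111}$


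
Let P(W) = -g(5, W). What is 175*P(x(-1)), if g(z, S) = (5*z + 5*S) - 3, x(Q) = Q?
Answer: -2975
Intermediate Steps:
g(z, S) = -3 + 5*S + 5*z (g(z, S) = (5*S + 5*z) - 3 = -3 + 5*S + 5*z)
P(W) = -22 - 5*W (P(W) = -(-3 + 5*W + 5*5) = -(-3 + 5*W + 25) = -(22 + 5*W) = -22 - 5*W)
175*P(x(-1)) = 175*(-22 - 5*(-1)) = 175*(-22 + 5) = 175*(-17) = -2975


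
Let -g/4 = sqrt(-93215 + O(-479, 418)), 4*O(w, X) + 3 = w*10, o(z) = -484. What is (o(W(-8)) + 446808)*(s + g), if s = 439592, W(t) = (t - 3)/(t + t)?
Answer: 196200459808 - 892648*I*sqrt(377653) ≈ 1.962e+11 - 5.4856e+8*I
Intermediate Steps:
W(t) = (-3 + t)/(2*t) (W(t) = (-3 + t)/((2*t)) = (-3 + t)*(1/(2*t)) = (-3 + t)/(2*t))
O(w, X) = -3/4 + 5*w/2 (O(w, X) = -3/4 + (w*10)/4 = -3/4 + (10*w)/4 = -3/4 + 5*w/2)
g = -2*I*sqrt(377653) (g = -4*sqrt(-93215 + (-3/4 + (5/2)*(-479))) = -4*sqrt(-93215 + (-3/4 - 2395/2)) = -4*sqrt(-93215 - 4793/4) = -2*I*sqrt(377653) ≈ -1229.1*I)
(o(W(-8)) + 446808)*(s + g) = (-484 + 446808)*(439592 - 2*I*sqrt(377653)) = 446324*(439592 - 2*I*sqrt(377653)) = 196200459808 - 892648*I*sqrt(377653)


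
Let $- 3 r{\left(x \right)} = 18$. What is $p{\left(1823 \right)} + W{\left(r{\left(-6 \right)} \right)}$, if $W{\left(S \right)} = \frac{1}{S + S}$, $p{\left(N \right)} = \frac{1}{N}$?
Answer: $- \frac{1811}{21876} \approx -0.082785$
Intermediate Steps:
$r{\left(x \right)} = -6$ ($r{\left(x \right)} = \left(- \frac{1}{3}\right) 18 = -6$)
$W{\left(S \right)} = \frac{1}{2 S}$
$p{\left(1823 \right)} + W{\left(r{\left(-6 \right)} \right)} = \frac{1}{1823} + \frac{1}{2 \left(-6\right)} = \frac{1}{1823} + \frac{1}{2} \left(- \frac{1}{6}\right) = \frac{1}{1823} - \frac{1}{12} = - \frac{1811}{21876}$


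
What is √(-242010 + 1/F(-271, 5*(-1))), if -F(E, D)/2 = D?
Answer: I*√24200990/10 ≈ 491.94*I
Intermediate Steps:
F(E, D) = -2*D
√(-242010 + 1/F(-271, 5*(-1))) = √(-242010 + 1/(-10*(-1))) = √(-242010 + 1/(-2*(-5))) = √(-242010 + 1/10) = √(-242010 + ⅒) = √(-2420099/10) = I*√24200990/10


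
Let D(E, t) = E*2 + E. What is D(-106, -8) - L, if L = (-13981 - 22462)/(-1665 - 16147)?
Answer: -5700659/17812 ≈ -320.05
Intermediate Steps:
D(E, t) = 3*E (D(E, t) = 2*E + E = 3*E)
L = 36443/17812 (L = -36443/(-17812) = -36443*(-1/17812) = 36443/17812 ≈ 2.0460)
D(-106, -8) - L = 3*(-106) - 1*36443/17812 = -318 - 36443/17812 = -5700659/17812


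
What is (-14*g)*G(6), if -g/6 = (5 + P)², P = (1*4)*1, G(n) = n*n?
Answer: 244944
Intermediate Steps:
G(n) = n²
P = 4 (P = 4*1 = 4)
g = -486 (g = -6*(5 + 4)² = -6*9² = -6*81 = -486)
(-14*g)*G(6) = -14*(-486)*6² = 6804*36 = 244944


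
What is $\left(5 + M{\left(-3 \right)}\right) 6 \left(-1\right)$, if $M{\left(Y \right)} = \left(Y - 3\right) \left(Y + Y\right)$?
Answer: $-246$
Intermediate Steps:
$M{\left(Y \right)} = 2 Y \left(-3 + Y\right)$ ($M{\left(Y \right)} = \left(-3 + Y\right) 2 Y = 2 Y \left(-3 + Y\right)$)
$\left(5 + M{\left(-3 \right)}\right) 6 \left(-1\right) = \left(5 + 2 \left(-3\right) \left(-3 - 3\right)\right) 6 \left(-1\right) = \left(5 + 2 \left(-3\right) \left(-6\right)\right) \left(-6\right) = \left(5 + 36\right) \left(-6\right) = 41 \left(-6\right) = -246$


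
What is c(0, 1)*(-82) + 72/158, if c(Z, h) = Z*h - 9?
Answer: 58338/79 ≈ 738.46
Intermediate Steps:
c(Z, h) = -9 + Z*h
c(0, 1)*(-82) + 72/158 = (-9 + 0*1)*(-82) + 72/158 = (-9 + 0)*(-82) + 72*(1/158) = -9*(-82) + 36/79 = 738 + 36/79 = 58338/79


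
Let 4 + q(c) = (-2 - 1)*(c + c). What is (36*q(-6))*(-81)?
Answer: -93312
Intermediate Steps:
q(c) = -4 - 6*c (q(c) = -4 + (-2 - 1)*(c + c) = -4 - 6*c)
(36*q(-6))*(-81) = (36*(-4 - 6*(-6)))*(-81) = (36*(-4 + 36))*(-81) = (36*32)*(-81) = 1152*(-81) = -93312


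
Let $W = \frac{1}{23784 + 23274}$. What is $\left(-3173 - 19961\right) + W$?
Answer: $- \frac{1088639771}{47058} \approx -23134.0$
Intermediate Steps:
$W = \frac{1}{47058} \approx 2.125 \cdot 10^{-5}$
$\left(-3173 - 19961\right) + W = \left(-3173 - 19961\right) + \frac{1}{47058} = -23134 + \frac{1}{47058} = - \frac{1088639771}{47058}$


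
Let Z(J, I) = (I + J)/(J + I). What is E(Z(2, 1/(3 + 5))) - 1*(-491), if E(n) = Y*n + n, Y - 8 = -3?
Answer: 497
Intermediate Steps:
Y = 5 (Y = 8 - 3 = 5)
Z(J, I) = 1 (Z(J, I) = (I + J)/(I + J) = 1)
E(n) = 6*n (E(n) = 5*n + n = 6*n)
E(Z(2, 1/(3 + 5))) - 1*(-491) = 6*1 - 1*(-491) = 6 + 491 = 497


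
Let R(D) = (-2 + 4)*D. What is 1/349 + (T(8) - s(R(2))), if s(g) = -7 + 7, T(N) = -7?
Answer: -2442/349 ≈ -6.9971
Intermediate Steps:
R(D) = 2*D
s(g) = 0
1/349 + (T(8) - s(R(2))) = 1/349 + (-7 - 1*0) = 1/349 + (-7 + 0) = 1/349 - 7 = -2442/349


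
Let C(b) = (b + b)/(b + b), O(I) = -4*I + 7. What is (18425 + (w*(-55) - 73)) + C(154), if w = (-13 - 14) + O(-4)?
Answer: 18573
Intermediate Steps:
O(I) = 7 - 4*I
C(b) = 1 (C(b) = (2*b)/((2*b)) = (2*b)*(1/(2*b)) = 1)
w = -4 (w = (-13 - 14) + (7 - 4*(-4)) = -27 + (7 + 16) = -27 + 23 = -4)
(18425 + (w*(-55) - 73)) + C(154) = (18425 + (-4*(-55) - 73)) + 1 = (18425 + (220 - 73)) + 1 = (18425 + 147) + 1 = 18572 + 1 = 18573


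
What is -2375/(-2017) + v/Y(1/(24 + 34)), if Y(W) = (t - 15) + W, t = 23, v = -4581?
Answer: -178269497/312635 ≈ -570.22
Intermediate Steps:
Y(W) = 8 + W (Y(W) = (23 - 15) + W = 8 + W)
-2375/(-2017) + v/Y(1/(24 + 34)) = -2375/(-2017) - 4581/(8 + 1/(24 + 34)) = -2375*(-1/2017) - 4581/(8 + 1/58) = 2375/2017 - 4581/(8 + 1/58) = 2375/2017 - 4581/465/58 = 2375/2017 - 4581*58/465 = 2375/2017 - 88566/155 = -178269497/312635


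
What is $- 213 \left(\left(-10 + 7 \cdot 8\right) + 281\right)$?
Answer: $-69651$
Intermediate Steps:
$- 213 \left(\left(-10 + 7 \cdot 8\right) + 281\right) = - 213 \left(\left(-10 + 56\right) + 281\right) = - 213 \left(46 + 281\right) = \left(-213\right) 327 = -69651$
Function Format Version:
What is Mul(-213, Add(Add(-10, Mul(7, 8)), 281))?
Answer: -69651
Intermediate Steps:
Mul(-213, Add(Add(-10, Mul(7, 8)), 281)) = Mul(-213, Add(Add(-10, 56), 281)) = Mul(-213, Add(46, 281)) = Mul(-213, 327) = -69651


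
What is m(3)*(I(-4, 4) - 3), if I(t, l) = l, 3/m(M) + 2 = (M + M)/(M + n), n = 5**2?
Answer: -42/25 ≈ -1.6800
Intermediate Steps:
n = 25
m(M) = 3/(-2 + 2*M/(25 + M)) (m(M) = 3/(-2 + (M + M)/(M + 25)) = 3/(-2 + (2*M)/(25 + M)) = 3/(-2 + 2*M/(25 + M)))
m(3)*(I(-4, 4) - 3) = (-3/2 - 3/50*3)*(4 - 3) = (-3/2 - 9/50)*1 = -42/25*1 = -42/25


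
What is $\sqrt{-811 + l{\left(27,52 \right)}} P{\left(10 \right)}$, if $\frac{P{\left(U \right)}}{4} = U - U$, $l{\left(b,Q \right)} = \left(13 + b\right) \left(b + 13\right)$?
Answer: $0$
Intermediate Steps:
$l{\left(b,Q \right)} = \left(13 + b\right)^{2}$ ($l{\left(b,Q \right)} = \left(13 + b\right) \left(13 + b\right) = \left(13 + b\right)^{2}$)
$P{\left(U \right)} = 0$ ($P{\left(U \right)} = 4 \left(U - U\right) = 4 \cdot 0 = 0$)
$\sqrt{-811 + l{\left(27,52 \right)}} P{\left(10 \right)} = \sqrt{-811 + \left(13 + 27\right)^{2}} \cdot 0 = \sqrt{-811 + 40^{2}} \cdot 0 = \sqrt{-811 + 1600} \cdot 0 = \sqrt{789} \cdot 0 = 0$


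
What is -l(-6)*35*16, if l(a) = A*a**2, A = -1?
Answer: 20160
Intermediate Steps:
l(a) = -a**2
-l(-6)*35*16 = --1*(-6)**2*35*16 = --1*36*35*16 = -(-36*35)*16 = -(-1260)*16 = -1*(-20160) = 20160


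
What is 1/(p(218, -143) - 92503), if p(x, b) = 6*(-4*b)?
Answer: -1/89071 ≈ -1.1227e-5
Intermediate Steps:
p(x, b) = -24*b
1/(p(218, -143) - 92503) = 1/(-24*(-143) - 92503) = 1/(3432 - 92503) = 1/(-89071) = -1/89071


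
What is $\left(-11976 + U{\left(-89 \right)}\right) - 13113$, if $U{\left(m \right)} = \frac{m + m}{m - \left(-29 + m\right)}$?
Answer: $- \frac{727759}{29} \approx -25095.0$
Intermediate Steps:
$U{\left(m \right)} = \frac{2 m}{29}$
$\left(-11976 + U{\left(-89 \right)}\right) - 13113 = \left(-11976 + \frac{2}{29} \left(-89\right)\right) - 13113 = \left(-11976 - \frac{178}{29}\right) - 13113 = - \frac{347482}{29} - 13113 = - \frac{727759}{29}$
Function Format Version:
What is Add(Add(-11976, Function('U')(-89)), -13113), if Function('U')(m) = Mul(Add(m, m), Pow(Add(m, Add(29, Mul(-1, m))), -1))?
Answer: Rational(-727759, 29) ≈ -25095.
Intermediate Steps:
Function('U')(m) = Mul(Rational(2, 29), m) (Function('U')(m) = Mul(Mul(2, m), Pow(29, -1)) = Mul(Mul(2, m), Rational(1, 29)) = Mul(Rational(2, 29), m))
Add(Add(-11976, Function('U')(-89)), -13113) = Add(Add(-11976, Mul(Rational(2, 29), -89)), -13113) = Add(Add(-11976, Rational(-178, 29)), -13113) = Add(Rational(-347482, 29), -13113) = Rational(-727759, 29)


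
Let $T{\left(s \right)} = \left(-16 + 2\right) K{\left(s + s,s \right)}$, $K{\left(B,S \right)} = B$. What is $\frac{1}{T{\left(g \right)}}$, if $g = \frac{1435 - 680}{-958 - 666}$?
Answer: $\frac{58}{755} \approx 0.076821$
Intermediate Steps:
$g = - \frac{755}{1624}$ ($g = \frac{755}{-1624} = 755 \left(- \frac{1}{1624}\right) = - \frac{755}{1624} \approx -0.4649$)
$T{\left(s \right)} = - 28 s$ ($T{\left(s \right)} = \left(-16 + 2\right) \left(s + s\right) = - 14 \cdot 2 s = - 28 s$)
$\frac{1}{T{\left(g \right)}} = \frac{1}{\left(-28\right) \left(- \frac{755}{1624}\right)} = \frac{1}{\frac{755}{58}} = \frac{58}{755}$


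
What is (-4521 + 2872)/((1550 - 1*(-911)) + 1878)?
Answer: -1649/4339 ≈ -0.38004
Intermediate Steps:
(-4521 + 2872)/((1550 - 1*(-911)) + 1878) = -1649/((1550 + 911) + 1878) = -1649/(2461 + 1878) = -1649/4339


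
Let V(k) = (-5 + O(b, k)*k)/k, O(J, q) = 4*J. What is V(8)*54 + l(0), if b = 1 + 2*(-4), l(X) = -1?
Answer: -6187/4 ≈ -1546.8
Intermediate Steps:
b = -7 (b = 1 - 8 = -7)
V(k) = (-5 - 28*k)/k (V(k) = (-5 + (4*(-7))*k)/k = (-5 - 28*k)/k)
V(8)*54 + l(0) = (-28 - 5/8)*54 - 1 = -229/8*54 - 1 = -6183/4 - 1 = -6187/4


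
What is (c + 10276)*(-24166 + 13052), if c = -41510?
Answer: 347134676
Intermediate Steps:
(c + 10276)*(-24166 + 13052) = (-41510 + 10276)*(-24166 + 13052) = -31234*(-11114) = 347134676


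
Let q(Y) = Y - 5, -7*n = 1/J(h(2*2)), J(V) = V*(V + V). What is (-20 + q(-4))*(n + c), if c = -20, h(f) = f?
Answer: 129949/224 ≈ 580.13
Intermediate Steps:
J(V) = 2*V² (J(V) = V*(2*V) = 2*V²)
n = -1/224 (n = -1/(7*(2*(2*2)²)) = -1/(7*(2*4²)) = -1/(7*(2*16)) = -⅐/32 = -⅐*1/32 = -1/224 ≈ -0.0044643)
q(Y) = -5 + Y
(-20 + q(-4))*(n + c) = (-20 + (-5 - 4))*(-1/224 - 20) = (-20 - 9)*(-4481/224) = -29*(-4481/224) = 129949/224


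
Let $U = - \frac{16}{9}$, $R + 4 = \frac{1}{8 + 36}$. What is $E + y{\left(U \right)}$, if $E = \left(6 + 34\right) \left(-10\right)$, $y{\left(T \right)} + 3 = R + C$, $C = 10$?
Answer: $- \frac{17467}{44} \approx -396.98$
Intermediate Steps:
$R = - \frac{175}{44}$ ($R = -4 + \frac{1}{8 + 36} = -4 + \frac{1}{44} = - \frac{175}{44} \approx -3.9773$)
$U = - \frac{16}{9}$ ($U = \left(-16\right) \frac{1}{9} = - \frac{16}{9} \approx -1.7778$)
$y{\left(T \right)} = \frac{133}{44}$ ($y{\left(T \right)} = -3 + \left(- \frac{175}{44} + 10\right) = -3 + \frac{265}{44} = \frac{133}{44}$)
$E = -400$ ($E = 40 \left(-10\right) = -400$)
$E + y{\left(U \right)} = -400 + \frac{133}{44} = - \frac{17467}{44}$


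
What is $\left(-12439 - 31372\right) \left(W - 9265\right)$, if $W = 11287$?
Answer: $-88585842$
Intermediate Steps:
$\left(-12439 - 31372\right) \left(W - 9265\right) = \left(-12439 - 31372\right) \left(11287 - 9265\right) = \left(-43811\right) 2022 = -88585842$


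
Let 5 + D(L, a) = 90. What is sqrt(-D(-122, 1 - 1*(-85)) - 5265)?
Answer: 5*I*sqrt(214) ≈ 73.144*I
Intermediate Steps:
D(L, a) = 85 (D(L, a) = -5 + 90 = 85)
sqrt(-D(-122, 1 - 1*(-85)) - 5265) = sqrt(-1*85 - 5265) = sqrt(-85 - 5265) = sqrt(-5350) = 5*I*sqrt(214)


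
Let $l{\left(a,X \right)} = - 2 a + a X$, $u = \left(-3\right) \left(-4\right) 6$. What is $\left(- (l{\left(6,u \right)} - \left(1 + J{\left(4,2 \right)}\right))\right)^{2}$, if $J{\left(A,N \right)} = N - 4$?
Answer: $177241$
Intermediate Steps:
$J{\left(A,N \right)} = -4 + N$ ($J{\left(A,N \right)} = N - 4 = -4 + N$)
$u = 72$ ($u = 12 \cdot 6 = 72$)
$l{\left(a,X \right)} = - 2 a + X a$
$\left(- (l{\left(6,u \right)} - \left(1 + J{\left(4,2 \right)}\right))\right)^{2} = \left(- (6 \left(-2 + 72\right) - -1)\right)^{2} = \left(- (6 \cdot 70 - -1)\right)^{2} = \left(- (420 + \left(-1 + 2\right))\right)^{2} = \left(- (420 + 1)\right)^{2} = \left(\left(-1\right) 421\right)^{2} = \left(-421\right)^{2} = 177241$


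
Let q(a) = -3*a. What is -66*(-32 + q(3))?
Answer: 2706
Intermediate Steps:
-66*(-32 + q(3)) = -66*(-32 - 3*3) = -66*(-32 - 9) = -66*(-41) = 2706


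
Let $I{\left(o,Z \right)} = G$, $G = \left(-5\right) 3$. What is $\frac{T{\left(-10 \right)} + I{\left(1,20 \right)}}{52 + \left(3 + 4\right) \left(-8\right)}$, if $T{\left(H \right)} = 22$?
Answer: $- \frac{7}{4} \approx -1.75$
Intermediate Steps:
$G = -15$
$I{\left(o,Z \right)} = -15$
$\frac{T{\left(-10 \right)} + I{\left(1,20 \right)}}{52 + \left(3 + 4\right) \left(-8\right)} = \frac{22 - 15}{52 + \left(3 + 4\right) \left(-8\right)} = \frac{7}{52 + 7 \left(-8\right)} = \frac{7}{52 - 56} = \frac{7}{-4} = 7 \left(- \frac{1}{4}\right) = - \frac{7}{4}$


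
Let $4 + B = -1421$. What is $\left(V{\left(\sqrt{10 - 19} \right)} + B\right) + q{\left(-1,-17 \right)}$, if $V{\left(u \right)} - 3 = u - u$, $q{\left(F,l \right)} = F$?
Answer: $-1423$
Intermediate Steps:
$B = -1425$ ($B = -4 - 1421 = -1425$)
$V{\left(u \right)} = 3$ ($V{\left(u \right)} = 3 + \left(u - u\right) = 3 + 0 = 3$)
$\left(V{\left(\sqrt{10 - 19} \right)} + B\right) + q{\left(-1,-17 \right)} = \left(3 - 1425\right) - 1 = -1422 - 1 = -1423$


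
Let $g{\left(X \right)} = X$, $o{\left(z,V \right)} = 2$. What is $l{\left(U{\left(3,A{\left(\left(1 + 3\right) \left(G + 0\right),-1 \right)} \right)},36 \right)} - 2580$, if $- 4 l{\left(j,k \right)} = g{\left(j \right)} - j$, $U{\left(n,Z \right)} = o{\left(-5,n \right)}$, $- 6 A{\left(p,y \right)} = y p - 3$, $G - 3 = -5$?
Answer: $-2580$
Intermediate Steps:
$G = -2$ ($G = 3 - 5 = -2$)
$A{\left(p,y \right)} = \frac{1}{2} - \frac{p y}{6}$ ($A{\left(p,y \right)} = - \frac{y p - 3}{6} = - \frac{p y - 3}{6} = - \frac{-3 + p y}{6} = \frac{1}{2} - \frac{p y}{6}$)
$U{\left(n,Z \right)} = 2$
$l{\left(j,k \right)} = 0$ ($l{\left(j,k \right)} = - \frac{j - j}{4} = \left(- \frac{1}{4}\right) 0 = 0$)
$l{\left(U{\left(3,A{\left(\left(1 + 3\right) \left(G + 0\right),-1 \right)} \right)},36 \right)} - 2580 = 0 - 2580 = -2580$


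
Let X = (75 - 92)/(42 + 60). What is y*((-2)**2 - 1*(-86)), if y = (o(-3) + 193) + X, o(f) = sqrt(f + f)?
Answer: 17355 + 90*I*sqrt(6) ≈ 17355.0 + 220.45*I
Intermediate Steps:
X = -1/6 (X = -17/102 = -17*1/102 = -1/6 ≈ -0.16667)
o(f) = sqrt(2)*sqrt(f) (o(f) = sqrt(2*f) = sqrt(2)*sqrt(f))
y = 1157/6 + I*sqrt(6) (y = (sqrt(2)*sqrt(-3) + 193) - 1/6 = (sqrt(2)*(I*sqrt(3)) + 193) - 1/6 = (I*sqrt(6) + 193) - 1/6 = (193 + I*sqrt(6)) - 1/6 = 1157/6 + I*sqrt(6) ≈ 192.83 + 2.4495*I)
y*((-2)**2 - 1*(-86)) = (1157/6 + I*sqrt(6))*((-2)**2 - 1*(-86)) = (1157/6 + I*sqrt(6))*(4 + 86) = (1157/6 + I*sqrt(6))*90 = 17355 + 90*I*sqrt(6)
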